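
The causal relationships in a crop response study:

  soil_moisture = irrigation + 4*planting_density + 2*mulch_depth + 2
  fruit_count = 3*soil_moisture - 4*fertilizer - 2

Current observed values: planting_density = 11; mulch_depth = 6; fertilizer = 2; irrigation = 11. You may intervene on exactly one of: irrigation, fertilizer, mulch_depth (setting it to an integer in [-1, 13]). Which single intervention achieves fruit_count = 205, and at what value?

set fertilizer = 0

Intervening on irrigation: fruit_count = 3*irrigation + 164. Reaching 205 requires irrigation = 41/3, not an integer.
Intervening on fertilizer: with other inputs at their observed values, fruit_count = -4*fertilizer + 205. Solving for 205 gives fertilizer = 0, within [-1, 13].
Intervening on mulch_depth: fruit_count = 6*mulch_depth + 161. Reaching 205 requires mulch_depth = 22/3, not an integer.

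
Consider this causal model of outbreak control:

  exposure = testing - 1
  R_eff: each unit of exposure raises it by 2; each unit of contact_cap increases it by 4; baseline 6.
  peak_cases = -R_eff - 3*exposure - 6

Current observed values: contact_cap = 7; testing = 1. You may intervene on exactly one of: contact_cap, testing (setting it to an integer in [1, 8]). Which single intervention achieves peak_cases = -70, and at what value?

Intervening on contact_cap: peak_cases = -4*contact_cap - 12. Reaching -70 requires contact_cap = 29/2, not an integer.
Intervening on testing: with other inputs at their observed values, peak_cases = -5*testing - 35. Solving for -70 gives testing = 7, within [1, 8].

set testing = 7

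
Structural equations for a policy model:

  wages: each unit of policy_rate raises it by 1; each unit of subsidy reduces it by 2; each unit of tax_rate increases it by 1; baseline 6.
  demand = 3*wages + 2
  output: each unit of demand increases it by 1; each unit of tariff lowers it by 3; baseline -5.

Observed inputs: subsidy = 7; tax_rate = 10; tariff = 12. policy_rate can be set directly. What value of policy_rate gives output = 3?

policy_rate = 12

Substituting into the wages equation gives wages = policy_rate + 2.
This gives demand = 3*policy_rate + 8.
output becomes 3*policy_rate - 33.
Solve 3*policy_rate - 33 = 3: policy_rate = (3 + 33) / 3 = 12.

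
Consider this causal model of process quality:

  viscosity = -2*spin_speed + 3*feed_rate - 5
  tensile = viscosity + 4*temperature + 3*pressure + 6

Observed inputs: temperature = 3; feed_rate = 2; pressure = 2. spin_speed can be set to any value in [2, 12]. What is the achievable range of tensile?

1 to 21

Substituting into the viscosity equation gives viscosity = -2*spin_speed + 1.
Substituting into the tensile equation gives tensile = -2*spin_speed + 25.
Linear in spin_speed, so extremes are at the endpoints: spin_speed = 2 gives tensile = 21; spin_speed = 12 gives tensile = 1.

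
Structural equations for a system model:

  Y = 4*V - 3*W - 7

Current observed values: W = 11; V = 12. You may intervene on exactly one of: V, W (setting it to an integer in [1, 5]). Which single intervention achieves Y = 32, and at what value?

set W = 3

Intervening on V: Y = 4*V - 40. Reaching 32 requires V = 18, outside [1, 5].
Intervening on W: with other inputs at their observed values, Y = -3*W + 41. Solving for 32 gives W = 3, within [1, 5].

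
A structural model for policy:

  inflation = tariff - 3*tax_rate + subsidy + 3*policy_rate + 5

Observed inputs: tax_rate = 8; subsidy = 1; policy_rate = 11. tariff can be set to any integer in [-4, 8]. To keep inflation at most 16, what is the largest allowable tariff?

Substituting into the inflation equation gives inflation = tariff + 15.
Require tariff + 15 ≤ 16, so tariff ≤ 1.
The largest integer in [-4, 8] satisfying this is 1.

tariff = 1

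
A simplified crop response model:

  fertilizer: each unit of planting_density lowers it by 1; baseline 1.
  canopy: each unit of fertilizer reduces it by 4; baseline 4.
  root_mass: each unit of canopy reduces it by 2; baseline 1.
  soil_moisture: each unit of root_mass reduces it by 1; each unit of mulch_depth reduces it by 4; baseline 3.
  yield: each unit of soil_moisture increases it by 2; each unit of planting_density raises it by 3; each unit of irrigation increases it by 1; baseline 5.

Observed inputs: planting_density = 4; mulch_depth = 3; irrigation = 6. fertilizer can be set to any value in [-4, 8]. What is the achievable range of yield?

-109 to 83

Intervening on fertilizer fixes its value directly, overriding its dependence on planting_density.
Substituting into the root_mass equation gives root_mass = 8*fertilizer - 7.
soil_moisture becomes -8*fertilizer - 2.
yield becomes -16*fertilizer + 19.
Linear in fertilizer, so extremes are at the endpoints: fertilizer = -4 gives yield = 83; fertilizer = 8 gives yield = -109.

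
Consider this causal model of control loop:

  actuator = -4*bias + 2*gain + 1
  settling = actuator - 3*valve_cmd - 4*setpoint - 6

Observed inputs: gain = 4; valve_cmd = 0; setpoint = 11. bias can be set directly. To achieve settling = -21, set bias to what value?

Substituting into the actuator equation gives actuator = -4*bias + 9.
Substituting into the settling equation gives settling = -4*bias - 41.
Solve -4*bias - 41 = -21: bias = (-21 + 41) / -4 = -5.

bias = -5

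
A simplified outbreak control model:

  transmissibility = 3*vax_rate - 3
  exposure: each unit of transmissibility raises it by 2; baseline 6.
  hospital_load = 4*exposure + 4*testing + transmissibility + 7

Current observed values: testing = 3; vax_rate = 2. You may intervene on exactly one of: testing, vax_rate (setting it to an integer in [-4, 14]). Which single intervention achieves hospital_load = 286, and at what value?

set vax_rate = 10

Intervening on testing: hospital_load = 4*testing + 58. Reaching 286 requires testing = 57, outside [-4, 14].
Intervening on vax_rate: with other inputs at their observed values, hospital_load = 27*vax_rate + 16. Solving for 286 gives vax_rate = 10, within [-4, 14].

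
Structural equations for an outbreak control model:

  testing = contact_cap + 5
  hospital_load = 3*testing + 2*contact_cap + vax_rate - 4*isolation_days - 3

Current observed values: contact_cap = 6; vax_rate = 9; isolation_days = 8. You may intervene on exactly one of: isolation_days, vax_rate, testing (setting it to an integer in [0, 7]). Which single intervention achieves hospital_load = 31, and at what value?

Intervening on isolation_days: with other inputs at their observed values, hospital_load = -4*isolation_days + 51. Solving for 31 gives isolation_days = 5, within [0, 7].
Intervening on vax_rate: hospital_load = vax_rate + 10. Reaching 31 requires vax_rate = 21, outside [0, 7].
Intervening on testing: hospital_load = 3*testing - 14. Reaching 31 requires testing = 15, outside [0, 7].

set isolation_days = 5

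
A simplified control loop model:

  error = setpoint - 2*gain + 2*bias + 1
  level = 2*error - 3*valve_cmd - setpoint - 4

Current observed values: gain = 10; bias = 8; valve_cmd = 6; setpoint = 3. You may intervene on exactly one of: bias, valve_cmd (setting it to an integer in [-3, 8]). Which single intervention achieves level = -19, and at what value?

Intervening on bias: level = 4*bias - 57. Reaching -19 requires bias = 19/2, not an integer.
Intervening on valve_cmd: with other inputs at their observed values, level = -3*valve_cmd - 7. Solving for -19 gives valve_cmd = 4, within [-3, 8].

set valve_cmd = 4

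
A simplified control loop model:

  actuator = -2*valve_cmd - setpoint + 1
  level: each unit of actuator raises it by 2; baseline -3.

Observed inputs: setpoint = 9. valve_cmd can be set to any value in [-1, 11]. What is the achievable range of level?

Substituting into the actuator equation gives actuator = -2*valve_cmd - 8.
So level = -4*valve_cmd - 19.
Linear in valve_cmd, so extremes are at the endpoints: valve_cmd = -1 gives level = -15; valve_cmd = 11 gives level = -63.

-63 to -15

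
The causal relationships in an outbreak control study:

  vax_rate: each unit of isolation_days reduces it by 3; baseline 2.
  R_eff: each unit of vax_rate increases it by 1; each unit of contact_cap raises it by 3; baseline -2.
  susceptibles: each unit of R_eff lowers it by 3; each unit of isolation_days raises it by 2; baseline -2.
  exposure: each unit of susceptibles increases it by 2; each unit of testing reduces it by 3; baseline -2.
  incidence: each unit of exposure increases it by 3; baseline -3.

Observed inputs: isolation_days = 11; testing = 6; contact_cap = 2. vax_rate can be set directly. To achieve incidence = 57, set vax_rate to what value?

vax_rate = -4

Intervening on vax_rate fixes its value directly, overriding its dependence on isolation_days.
Substituting into the R_eff equation gives R_eff = vax_rate + 4.
susceptibles becomes -3*vax_rate + 8.
exposure becomes -6*vax_rate - 4.
Substituting into the incidence equation gives incidence = -18*vax_rate - 15.
Solve -18*vax_rate - 15 = 57: vax_rate = (57 + 15) / -18 = -4.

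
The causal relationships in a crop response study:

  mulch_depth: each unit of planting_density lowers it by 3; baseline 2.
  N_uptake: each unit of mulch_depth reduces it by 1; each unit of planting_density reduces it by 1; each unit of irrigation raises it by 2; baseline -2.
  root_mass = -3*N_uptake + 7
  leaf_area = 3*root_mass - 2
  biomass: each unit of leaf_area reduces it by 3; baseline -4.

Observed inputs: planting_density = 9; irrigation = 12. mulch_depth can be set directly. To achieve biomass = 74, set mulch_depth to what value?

Intervening on mulch_depth fixes its value directly, overriding its dependence on planting_density.
Substituting into the N_uptake equation gives N_uptake = -mulch_depth + 13.
Substituting into the root_mass equation gives root_mass = 3*mulch_depth - 32.
Substituting into the leaf_area equation gives leaf_area = 9*mulch_depth - 98.
So biomass = -27*mulch_depth + 290.
Solve -27*mulch_depth + 290 = 74: mulch_depth = (74 - 290) / -27 = 8.

mulch_depth = 8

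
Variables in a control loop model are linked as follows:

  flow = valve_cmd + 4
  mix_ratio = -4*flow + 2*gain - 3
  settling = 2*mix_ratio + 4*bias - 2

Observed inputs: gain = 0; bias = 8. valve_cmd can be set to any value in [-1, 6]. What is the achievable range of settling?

Substituting into the mix_ratio equation gives mix_ratio = -4*valve_cmd - 19.
Substituting into the settling equation gives settling = -8*valve_cmd - 8.
Linear in valve_cmd, so extremes are at the endpoints: valve_cmd = -1 gives settling = 0; valve_cmd = 6 gives settling = -56.

-56 to 0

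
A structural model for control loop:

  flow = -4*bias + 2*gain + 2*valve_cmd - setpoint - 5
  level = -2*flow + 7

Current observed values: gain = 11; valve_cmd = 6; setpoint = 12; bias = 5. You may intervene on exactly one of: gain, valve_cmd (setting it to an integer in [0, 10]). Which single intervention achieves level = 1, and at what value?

set valve_cmd = 9

Intervening on gain: level = -4*gain + 57. Reaching 1 requires gain = 14, outside [0, 10].
Intervening on valve_cmd: with other inputs at their observed values, level = -4*valve_cmd + 37. Solving for 1 gives valve_cmd = 9, within [0, 10].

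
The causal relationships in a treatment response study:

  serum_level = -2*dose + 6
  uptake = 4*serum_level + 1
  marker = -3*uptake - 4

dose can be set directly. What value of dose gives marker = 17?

dose = 4

Substituting into the uptake equation gives uptake = -8*dose + 25.
marker becomes 24*dose - 79.
Solve 24*dose - 79 = 17: dose = (17 + 79) / 24 = 4.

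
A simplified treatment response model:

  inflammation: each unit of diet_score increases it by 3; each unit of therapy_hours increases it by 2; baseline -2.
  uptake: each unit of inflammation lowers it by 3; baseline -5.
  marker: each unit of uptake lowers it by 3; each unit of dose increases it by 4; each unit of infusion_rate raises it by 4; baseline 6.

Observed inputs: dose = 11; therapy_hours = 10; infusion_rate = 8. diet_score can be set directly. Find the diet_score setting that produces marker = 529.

Substituting into the inflammation equation gives inflammation = 3*diet_score + 18.
Substituting into the uptake equation gives uptake = -9*diet_score - 59.
So marker = 27*diet_score + 259.
Solve 27*diet_score + 259 = 529: diet_score = (529 - 259) / 27 = 10.

diet_score = 10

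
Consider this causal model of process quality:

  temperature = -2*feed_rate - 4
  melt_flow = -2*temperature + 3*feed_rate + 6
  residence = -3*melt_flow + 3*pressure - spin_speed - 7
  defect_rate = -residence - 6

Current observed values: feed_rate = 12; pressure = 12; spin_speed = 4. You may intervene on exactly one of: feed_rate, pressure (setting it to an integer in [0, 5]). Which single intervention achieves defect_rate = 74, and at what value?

Intervening on feed_rate: with other inputs at their observed values, defect_rate = 21*feed_rate + 11. Solving for 74 gives feed_rate = 3, within [0, 5].
Intervening on pressure: defect_rate = -3*pressure + 299. Reaching 74 requires pressure = 75, outside [0, 5].

set feed_rate = 3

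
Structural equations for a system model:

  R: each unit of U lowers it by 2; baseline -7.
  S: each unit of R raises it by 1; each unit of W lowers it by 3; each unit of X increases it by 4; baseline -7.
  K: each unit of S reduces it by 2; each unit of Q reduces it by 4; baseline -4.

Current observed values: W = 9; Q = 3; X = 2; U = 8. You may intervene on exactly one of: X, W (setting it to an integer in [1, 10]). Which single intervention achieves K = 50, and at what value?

Intervening on X: with other inputs at their observed values, K = -8*X + 98. Solving for 50 gives X = 6, within [1, 10].
Intervening on W: K = 6*W + 28. Reaching 50 requires W = 11/3, not an integer.

set X = 6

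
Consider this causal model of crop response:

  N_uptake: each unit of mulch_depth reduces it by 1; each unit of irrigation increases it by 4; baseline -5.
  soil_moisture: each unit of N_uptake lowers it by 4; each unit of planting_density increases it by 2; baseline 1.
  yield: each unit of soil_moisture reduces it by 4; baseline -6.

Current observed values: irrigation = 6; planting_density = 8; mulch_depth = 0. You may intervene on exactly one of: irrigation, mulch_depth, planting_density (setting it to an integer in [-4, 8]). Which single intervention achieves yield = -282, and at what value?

Intervening on irrigation: with other inputs at their observed values, yield = 64*irrigation - 154. Solving for -282 gives irrigation = -2, within [-4, 8].
Intervening on mulch_depth: yield = -16*mulch_depth + 230. Reaching -282 requires mulch_depth = 32, outside [-4, 8].
Intervening on planting_density: yield = -8*planting_density + 294. Reaching -282 requires planting_density = 72, outside [-4, 8].

set irrigation = -2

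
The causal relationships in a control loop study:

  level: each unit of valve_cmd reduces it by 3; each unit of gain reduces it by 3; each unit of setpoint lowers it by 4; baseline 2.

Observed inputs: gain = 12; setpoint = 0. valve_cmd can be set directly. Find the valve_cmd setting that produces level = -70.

Substituting into the level equation gives level = -3*valve_cmd - 34.
Solve -3*valve_cmd - 34 = -70: valve_cmd = (-70 + 34) / -3 = 12.

valve_cmd = 12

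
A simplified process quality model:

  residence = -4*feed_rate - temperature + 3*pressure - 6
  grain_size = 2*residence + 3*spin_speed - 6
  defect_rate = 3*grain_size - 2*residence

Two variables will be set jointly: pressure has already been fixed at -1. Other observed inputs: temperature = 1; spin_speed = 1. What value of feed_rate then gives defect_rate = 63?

feed_rate = -7

With pressure held at -1:
Substituting into the residence equation gives residence = -4*feed_rate - 10.
This gives grain_size = -8*feed_rate - 23.
defect_rate becomes -16*feed_rate - 49.
Solve -16*feed_rate - 49 = 63: feed_rate = (63 + 49) / -16 = -7.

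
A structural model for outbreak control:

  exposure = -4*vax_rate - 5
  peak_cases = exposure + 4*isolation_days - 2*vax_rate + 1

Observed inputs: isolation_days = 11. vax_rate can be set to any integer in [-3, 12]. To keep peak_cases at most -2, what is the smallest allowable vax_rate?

vax_rate = 7

Substituting into the peak_cases equation gives peak_cases = -6*vax_rate + 40.
Require -6*vax_rate + 40 ≤ -2, so vax_rate ≥ 7.
The smallest integer in [-3, 12] satisfying this is 7.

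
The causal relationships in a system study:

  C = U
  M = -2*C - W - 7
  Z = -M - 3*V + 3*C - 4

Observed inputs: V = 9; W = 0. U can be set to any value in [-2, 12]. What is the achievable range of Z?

-34 to 36

Substituting into the M equation gives M = -2*U - 7.
Z becomes 5*U - 24.
Linear in U, so extremes are at the endpoints: U = -2 gives Z = -34; U = 12 gives Z = 36.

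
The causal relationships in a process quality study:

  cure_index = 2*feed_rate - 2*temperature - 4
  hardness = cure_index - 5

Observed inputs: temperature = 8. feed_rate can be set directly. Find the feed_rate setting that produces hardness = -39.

Substituting into the cure_index equation gives cure_index = 2*feed_rate - 20.
So hardness = 2*feed_rate - 25.
Solve 2*feed_rate - 25 = -39: feed_rate = (-39 + 25) / 2 = -7.

feed_rate = -7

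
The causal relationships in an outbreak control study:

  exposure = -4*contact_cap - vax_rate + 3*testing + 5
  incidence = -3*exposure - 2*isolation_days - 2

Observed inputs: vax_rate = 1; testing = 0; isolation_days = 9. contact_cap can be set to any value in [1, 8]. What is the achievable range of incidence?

-20 to 64

Substituting into the exposure equation gives exposure = -4*contact_cap + 4.
Substituting into the incidence equation gives incidence = 12*contact_cap - 32.
Linear in contact_cap, so extremes are at the endpoints: contact_cap = 1 gives incidence = -20; contact_cap = 8 gives incidence = 64.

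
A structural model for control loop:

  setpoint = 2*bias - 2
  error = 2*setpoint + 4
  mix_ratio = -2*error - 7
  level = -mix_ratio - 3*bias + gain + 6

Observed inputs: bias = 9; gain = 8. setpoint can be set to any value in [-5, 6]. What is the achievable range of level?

-18 to 26

Intervening on setpoint fixes its value directly, overriding its dependence on bias.
Substituting into the mix_ratio equation gives mix_ratio = -4*setpoint - 15.
So level = 4*setpoint + 2.
Linear in setpoint, so extremes are at the endpoints: setpoint = -5 gives level = -18; setpoint = 6 gives level = 26.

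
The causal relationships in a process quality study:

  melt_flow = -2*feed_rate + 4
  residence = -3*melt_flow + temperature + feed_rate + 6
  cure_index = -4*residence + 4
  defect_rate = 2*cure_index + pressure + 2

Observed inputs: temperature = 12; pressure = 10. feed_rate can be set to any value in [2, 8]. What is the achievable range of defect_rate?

-476 to -140

Substituting into the residence equation gives residence = 7*feed_rate + 6.
Substituting into the cure_index equation gives cure_index = -28*feed_rate - 20.
So defect_rate = -56*feed_rate - 28.
Linear in feed_rate, so extremes are at the endpoints: feed_rate = 2 gives defect_rate = -140; feed_rate = 8 gives defect_rate = -476.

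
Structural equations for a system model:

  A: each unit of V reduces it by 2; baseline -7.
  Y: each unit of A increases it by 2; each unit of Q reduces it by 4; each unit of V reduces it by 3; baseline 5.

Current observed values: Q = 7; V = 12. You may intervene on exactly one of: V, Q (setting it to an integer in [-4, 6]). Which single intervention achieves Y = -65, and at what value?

Intervening on V: with other inputs at their observed values, Y = -7*V - 37. Solving for -65 gives V = 4, within [-4, 6].
Intervening on Q: Y = -4*Q - 93. Reaching -65 requires Q = -7, outside [-4, 6].

set V = 4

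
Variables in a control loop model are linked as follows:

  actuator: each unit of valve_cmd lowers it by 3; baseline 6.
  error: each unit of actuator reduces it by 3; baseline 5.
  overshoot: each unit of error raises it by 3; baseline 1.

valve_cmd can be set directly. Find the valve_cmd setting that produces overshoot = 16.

Substituting into the error equation gives error = 9*valve_cmd - 13.
So overshoot = 27*valve_cmd - 38.
Solve 27*valve_cmd - 38 = 16: valve_cmd = (16 + 38) / 27 = 2.

valve_cmd = 2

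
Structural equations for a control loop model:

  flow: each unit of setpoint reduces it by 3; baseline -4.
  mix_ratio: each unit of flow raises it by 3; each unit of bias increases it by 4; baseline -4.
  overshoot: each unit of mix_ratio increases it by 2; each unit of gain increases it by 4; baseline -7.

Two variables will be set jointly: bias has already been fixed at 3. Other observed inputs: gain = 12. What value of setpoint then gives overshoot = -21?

With bias held at 3:
Substituting into the mix_ratio equation gives mix_ratio = -9*setpoint - 4.
So overshoot = -18*setpoint + 33.
Solve -18*setpoint + 33 = -21: setpoint = (-21 - 33) / -18 = 3.

setpoint = 3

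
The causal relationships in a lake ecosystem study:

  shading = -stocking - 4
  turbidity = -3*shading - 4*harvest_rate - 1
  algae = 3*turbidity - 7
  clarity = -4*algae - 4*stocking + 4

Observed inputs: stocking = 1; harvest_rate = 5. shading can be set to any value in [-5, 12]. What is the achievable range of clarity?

Intervening on shading fixes its value directly, overriding its dependence on stocking.
Substituting into the turbidity equation gives turbidity = -3*shading - 21.
This gives algae = -9*shading - 70.
Substituting into the clarity equation gives clarity = 36*shading + 280.
Linear in shading, so extremes are at the endpoints: shading = -5 gives clarity = 100; shading = 12 gives clarity = 712.

100 to 712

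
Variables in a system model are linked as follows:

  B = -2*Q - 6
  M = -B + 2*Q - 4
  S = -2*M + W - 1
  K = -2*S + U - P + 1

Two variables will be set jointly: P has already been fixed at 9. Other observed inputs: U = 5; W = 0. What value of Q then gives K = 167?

Q = 10

With P held at 9:
Substituting into the M equation gives M = 4*Q + 2.
Substituting into the S equation gives S = -8*Q - 5.
Substituting into the K equation gives K = 16*Q + 7.
Solve 16*Q + 7 = 167: Q = (167 - 7) / 16 = 10.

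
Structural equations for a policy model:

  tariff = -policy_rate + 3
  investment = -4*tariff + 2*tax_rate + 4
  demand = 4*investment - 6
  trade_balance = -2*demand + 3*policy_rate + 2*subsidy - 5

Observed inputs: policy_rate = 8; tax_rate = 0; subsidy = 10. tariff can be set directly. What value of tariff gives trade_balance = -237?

Intervening on tariff fixes its value directly, overriding its dependence on policy_rate.
Substituting into the investment equation gives investment = -4*tariff + 4.
Substituting into the demand equation gives demand = -16*tariff + 10.
Substituting into the trade_balance equation gives trade_balance = 32*tariff + 19.
Solve 32*tariff + 19 = -237: tariff = (-237 - 19) / 32 = -8.

tariff = -8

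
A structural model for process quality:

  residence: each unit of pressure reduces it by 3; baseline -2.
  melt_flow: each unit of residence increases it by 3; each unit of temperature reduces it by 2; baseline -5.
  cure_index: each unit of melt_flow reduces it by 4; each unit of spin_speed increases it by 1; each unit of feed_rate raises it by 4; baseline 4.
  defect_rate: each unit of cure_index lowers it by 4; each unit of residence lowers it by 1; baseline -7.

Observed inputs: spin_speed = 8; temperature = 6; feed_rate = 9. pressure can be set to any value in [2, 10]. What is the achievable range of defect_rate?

-1975 to -847

Substituting into the melt_flow equation gives melt_flow = -9*pressure - 23.
This gives cure_index = 36*pressure + 140.
defect_rate becomes -141*pressure - 565.
Linear in pressure, so extremes are at the endpoints: pressure = 2 gives defect_rate = -847; pressure = 10 gives defect_rate = -1975.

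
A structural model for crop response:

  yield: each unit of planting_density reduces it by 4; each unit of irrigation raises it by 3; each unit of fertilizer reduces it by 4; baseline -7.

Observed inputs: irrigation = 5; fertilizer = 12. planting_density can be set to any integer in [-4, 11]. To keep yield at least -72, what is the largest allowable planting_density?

Substituting into the yield equation gives yield = -4*planting_density - 40.
Require -4*planting_density - 40 ≥ -72, so planting_density ≤ 8.
The largest integer in [-4, 11] satisfying this is 8.

planting_density = 8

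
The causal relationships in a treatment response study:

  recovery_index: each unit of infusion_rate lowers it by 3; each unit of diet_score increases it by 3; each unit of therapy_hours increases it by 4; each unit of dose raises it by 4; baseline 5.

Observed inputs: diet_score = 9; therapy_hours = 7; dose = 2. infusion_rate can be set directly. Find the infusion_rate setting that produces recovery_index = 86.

infusion_rate = -6

Substituting into the recovery_index equation gives recovery_index = -3*infusion_rate + 68.
Solve -3*infusion_rate + 68 = 86: infusion_rate = (86 - 68) / -3 = -6.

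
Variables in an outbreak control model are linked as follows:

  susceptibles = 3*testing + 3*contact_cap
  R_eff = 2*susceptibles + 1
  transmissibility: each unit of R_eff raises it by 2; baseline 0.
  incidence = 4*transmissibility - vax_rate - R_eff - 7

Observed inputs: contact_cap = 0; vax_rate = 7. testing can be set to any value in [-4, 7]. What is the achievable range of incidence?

-175 to 287

Substituting into the susceptibles equation gives susceptibles = 3*testing.
Substituting into the R_eff equation gives R_eff = 6*testing + 1.
This gives transmissibility = 12*testing + 2.
This gives incidence = 42*testing - 7.
Linear in testing, so extremes are at the endpoints: testing = -4 gives incidence = -175; testing = 7 gives incidence = 287.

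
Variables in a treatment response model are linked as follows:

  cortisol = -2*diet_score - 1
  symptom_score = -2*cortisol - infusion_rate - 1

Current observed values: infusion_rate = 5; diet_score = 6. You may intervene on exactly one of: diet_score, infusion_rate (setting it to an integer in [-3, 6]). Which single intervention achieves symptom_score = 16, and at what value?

set diet_score = 5

Intervening on diet_score: with other inputs at their observed values, symptom_score = 4*diet_score - 4. Solving for 16 gives diet_score = 5, within [-3, 6].
Intervening on infusion_rate: symptom_score = -infusion_rate + 25. Reaching 16 requires infusion_rate = 9, outside [-3, 6].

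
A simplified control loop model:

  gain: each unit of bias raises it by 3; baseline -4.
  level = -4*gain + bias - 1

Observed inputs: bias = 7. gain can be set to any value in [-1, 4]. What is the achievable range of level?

Intervening on gain fixes its value directly, overriding its dependence on bias.
Substituting into the level equation gives level = -4*gain + 6.
Linear in gain, so extremes are at the endpoints: gain = -1 gives level = 10; gain = 4 gives level = -10.

-10 to 10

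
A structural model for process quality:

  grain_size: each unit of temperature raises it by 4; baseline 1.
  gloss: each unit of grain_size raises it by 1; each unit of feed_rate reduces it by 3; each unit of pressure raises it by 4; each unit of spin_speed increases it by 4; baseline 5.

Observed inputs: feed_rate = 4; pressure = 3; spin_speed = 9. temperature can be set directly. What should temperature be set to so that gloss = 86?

temperature = 11

Substituting into the gloss equation gives gloss = 4*temperature + 42.
Solve 4*temperature + 42 = 86: temperature = (86 - 42) / 4 = 11.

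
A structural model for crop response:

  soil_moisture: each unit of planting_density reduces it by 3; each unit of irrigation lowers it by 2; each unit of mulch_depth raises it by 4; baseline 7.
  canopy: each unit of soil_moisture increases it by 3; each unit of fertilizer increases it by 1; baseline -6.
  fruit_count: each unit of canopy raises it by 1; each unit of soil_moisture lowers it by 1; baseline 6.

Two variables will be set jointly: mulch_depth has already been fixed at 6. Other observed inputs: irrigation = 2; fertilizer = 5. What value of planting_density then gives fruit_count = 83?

planting_density = -4

With mulch_depth held at 6:
Substituting into the soil_moisture equation gives soil_moisture = -3*planting_density + 27.
Substituting into the canopy equation gives canopy = -9*planting_density + 80.
So fruit_count = -6*planting_density + 59.
Solve -6*planting_density + 59 = 83: planting_density = (83 - 59) / -6 = -4.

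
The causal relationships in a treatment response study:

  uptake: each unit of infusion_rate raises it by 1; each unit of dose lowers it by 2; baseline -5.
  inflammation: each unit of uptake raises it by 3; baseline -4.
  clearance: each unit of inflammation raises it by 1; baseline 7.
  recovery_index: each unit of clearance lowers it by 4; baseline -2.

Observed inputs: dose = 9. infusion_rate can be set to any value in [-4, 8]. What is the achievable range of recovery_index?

166 to 310

Substituting into the uptake equation gives uptake = infusion_rate - 23.
Substituting into the inflammation equation gives inflammation = 3*infusion_rate - 73.
So clearance = 3*infusion_rate - 66.
Substituting into the recovery_index equation gives recovery_index = -12*infusion_rate + 262.
Linear in infusion_rate, so extremes are at the endpoints: infusion_rate = -4 gives recovery_index = 310; infusion_rate = 8 gives recovery_index = 166.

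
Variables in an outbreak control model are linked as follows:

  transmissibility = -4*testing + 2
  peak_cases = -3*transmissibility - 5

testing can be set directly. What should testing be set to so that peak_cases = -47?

testing = -3

Substituting into the peak_cases equation gives peak_cases = 12*testing - 11.
Solve 12*testing - 11 = -47: testing = (-47 + 11) / 12 = -3.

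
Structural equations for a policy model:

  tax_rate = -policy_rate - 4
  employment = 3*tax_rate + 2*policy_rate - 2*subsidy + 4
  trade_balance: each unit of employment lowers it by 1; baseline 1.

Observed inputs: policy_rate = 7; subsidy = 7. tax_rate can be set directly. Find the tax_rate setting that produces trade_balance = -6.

Intervening on tax_rate fixes its value directly, overriding its dependence on policy_rate.
Substituting into the employment equation gives employment = 3*tax_rate + 4.
So trade_balance = -3*tax_rate - 3.
Solve -3*tax_rate - 3 = -6: tax_rate = (-6 + 3) / -3 = 1.

tax_rate = 1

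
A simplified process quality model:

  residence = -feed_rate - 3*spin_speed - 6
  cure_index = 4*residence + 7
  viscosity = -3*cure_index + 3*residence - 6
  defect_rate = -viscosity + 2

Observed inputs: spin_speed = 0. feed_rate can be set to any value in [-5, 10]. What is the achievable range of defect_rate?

-115 to 20

Substituting into the residence equation gives residence = -feed_rate - 6.
This gives cure_index = -4*feed_rate - 17.
Substituting into the viscosity equation gives viscosity = 9*feed_rate + 27.
Substituting into the defect_rate equation gives defect_rate = -9*feed_rate - 25.
Linear in feed_rate, so extremes are at the endpoints: feed_rate = -5 gives defect_rate = 20; feed_rate = 10 gives defect_rate = -115.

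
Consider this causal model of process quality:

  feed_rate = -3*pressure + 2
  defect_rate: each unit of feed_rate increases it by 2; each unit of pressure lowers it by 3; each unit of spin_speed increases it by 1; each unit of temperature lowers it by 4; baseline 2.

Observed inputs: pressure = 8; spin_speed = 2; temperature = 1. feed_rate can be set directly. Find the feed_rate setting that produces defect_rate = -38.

feed_rate = -7

Intervening on feed_rate fixes its value directly, overriding its dependence on pressure.
Substituting into the defect_rate equation gives defect_rate = 2*feed_rate - 24.
Solve 2*feed_rate - 24 = -38: feed_rate = (-38 + 24) / 2 = -7.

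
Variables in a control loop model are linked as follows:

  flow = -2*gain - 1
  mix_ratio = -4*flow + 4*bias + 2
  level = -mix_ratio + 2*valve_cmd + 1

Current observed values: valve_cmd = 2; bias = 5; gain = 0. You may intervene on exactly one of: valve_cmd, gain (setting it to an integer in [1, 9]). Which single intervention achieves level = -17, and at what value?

set valve_cmd = 4

Intervening on valve_cmd: with other inputs at their observed values, level = 2*valve_cmd - 25. Solving for -17 gives valve_cmd = 4, within [1, 9].
Intervening on gain: level = -8*gain - 21. Reaching -17 requires gain = -1/2, not an integer.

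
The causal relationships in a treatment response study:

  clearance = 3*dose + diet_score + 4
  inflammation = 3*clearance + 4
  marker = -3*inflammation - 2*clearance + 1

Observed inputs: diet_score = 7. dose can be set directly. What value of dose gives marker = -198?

Substituting into the clearance equation gives clearance = 3*dose + 11.
Substituting into the inflammation equation gives inflammation = 9*dose + 37.
Substituting into the marker equation gives marker = -33*dose - 132.
Solve -33*dose - 132 = -198: dose = (-198 + 132) / -33 = 2.

dose = 2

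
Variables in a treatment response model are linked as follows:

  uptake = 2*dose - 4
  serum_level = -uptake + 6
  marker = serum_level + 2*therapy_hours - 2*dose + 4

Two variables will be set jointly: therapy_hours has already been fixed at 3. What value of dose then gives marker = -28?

With therapy_hours held at 3:
Substituting into the serum_level equation gives serum_level = -2*dose + 10.
This gives marker = -4*dose + 20.
Solve -4*dose + 20 = -28: dose = (-28 - 20) / -4 = 12.

dose = 12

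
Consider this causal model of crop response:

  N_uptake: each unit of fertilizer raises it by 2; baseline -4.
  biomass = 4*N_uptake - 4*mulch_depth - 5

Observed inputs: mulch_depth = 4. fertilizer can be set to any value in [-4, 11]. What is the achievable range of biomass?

-69 to 51

Substituting into the biomass equation gives biomass = 8*fertilizer - 37.
Linear in fertilizer, so extremes are at the endpoints: fertilizer = -4 gives biomass = -69; fertilizer = 11 gives biomass = 51.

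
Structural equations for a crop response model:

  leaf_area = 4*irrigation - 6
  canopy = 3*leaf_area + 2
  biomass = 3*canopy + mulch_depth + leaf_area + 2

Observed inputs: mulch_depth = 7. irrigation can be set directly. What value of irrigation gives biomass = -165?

Substituting into the canopy equation gives canopy = 12*irrigation - 16.
This gives biomass = 40*irrigation - 45.
Solve 40*irrigation - 45 = -165: irrigation = (-165 + 45) / 40 = -3.

irrigation = -3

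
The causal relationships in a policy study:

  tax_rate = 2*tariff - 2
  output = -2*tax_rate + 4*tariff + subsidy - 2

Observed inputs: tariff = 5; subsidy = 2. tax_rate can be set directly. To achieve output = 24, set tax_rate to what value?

tax_rate = -2

Intervening on tax_rate fixes its value directly, overriding its dependence on tariff.
Substituting into the output equation gives output = -2*tax_rate + 20.
Solve -2*tax_rate + 20 = 24: tax_rate = (24 - 20) / -2 = -2.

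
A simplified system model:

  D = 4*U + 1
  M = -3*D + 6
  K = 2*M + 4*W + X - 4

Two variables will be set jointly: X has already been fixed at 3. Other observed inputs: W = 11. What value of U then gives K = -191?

U = 10

With X held at 3:
Substituting into the M equation gives M = -12*U + 3.
Substituting into the K equation gives K = -24*U + 49.
Solve -24*U + 49 = -191: U = (-191 - 49) / -24 = 10.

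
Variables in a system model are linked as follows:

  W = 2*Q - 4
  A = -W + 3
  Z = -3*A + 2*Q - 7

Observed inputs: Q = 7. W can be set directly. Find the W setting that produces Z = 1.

W = 1

Intervening on W fixes its value directly, overriding its dependence on Q.
Substituting into the Z equation gives Z = 3*W - 2.
Solve 3*W - 2 = 1: W = (1 + 2) / 3 = 1.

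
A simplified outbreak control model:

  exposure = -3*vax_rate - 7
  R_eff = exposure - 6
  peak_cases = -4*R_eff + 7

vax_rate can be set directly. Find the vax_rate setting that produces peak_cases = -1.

Substituting into the R_eff equation gives R_eff = -3*vax_rate - 13.
Substituting into the peak_cases equation gives peak_cases = 12*vax_rate + 59.
Solve 12*vax_rate + 59 = -1: vax_rate = (-1 - 59) / 12 = -5.

vax_rate = -5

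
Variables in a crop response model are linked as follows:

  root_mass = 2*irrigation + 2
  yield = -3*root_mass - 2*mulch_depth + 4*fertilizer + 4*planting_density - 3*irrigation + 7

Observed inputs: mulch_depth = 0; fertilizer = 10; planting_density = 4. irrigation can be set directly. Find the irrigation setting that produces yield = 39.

Substituting into the yield equation gives yield = -9*irrigation + 57.
Solve -9*irrigation + 57 = 39: irrigation = (39 - 57) / -9 = 2.

irrigation = 2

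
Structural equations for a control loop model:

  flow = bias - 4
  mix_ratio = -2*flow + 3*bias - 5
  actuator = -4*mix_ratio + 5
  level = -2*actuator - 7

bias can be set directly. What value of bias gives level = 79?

Substituting into the mix_ratio equation gives mix_ratio = bias + 3.
Substituting into the actuator equation gives actuator = -4*bias - 7.
Substituting into the level equation gives level = 8*bias + 7.
Solve 8*bias + 7 = 79: bias = (79 - 7) / 8 = 9.

bias = 9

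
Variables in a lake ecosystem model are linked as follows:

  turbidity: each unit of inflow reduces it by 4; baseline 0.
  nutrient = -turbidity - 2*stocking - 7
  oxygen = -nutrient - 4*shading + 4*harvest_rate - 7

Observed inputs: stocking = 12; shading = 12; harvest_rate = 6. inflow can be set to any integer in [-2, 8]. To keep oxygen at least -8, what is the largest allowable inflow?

inflow = 2

Substituting into the nutrient equation gives nutrient = 4*inflow - 31.
Substituting into the oxygen equation gives oxygen = -4*inflow.
Require -4*inflow ≥ -8, so inflow ≤ 2.
The largest integer in [-2, 8] satisfying this is 2.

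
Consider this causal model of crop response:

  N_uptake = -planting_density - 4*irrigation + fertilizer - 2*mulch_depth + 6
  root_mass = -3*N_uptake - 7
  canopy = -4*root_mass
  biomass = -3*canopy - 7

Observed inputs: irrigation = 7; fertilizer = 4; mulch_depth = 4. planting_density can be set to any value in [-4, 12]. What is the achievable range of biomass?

Substituting into the N_uptake equation gives N_uptake = -planting_density - 26.
So root_mass = 3*planting_density + 71.
Substituting into the canopy equation gives canopy = -12*planting_density - 284.
biomass becomes 36*planting_density + 845.
Linear in planting_density, so extremes are at the endpoints: planting_density = -4 gives biomass = 701; planting_density = 12 gives biomass = 1277.

701 to 1277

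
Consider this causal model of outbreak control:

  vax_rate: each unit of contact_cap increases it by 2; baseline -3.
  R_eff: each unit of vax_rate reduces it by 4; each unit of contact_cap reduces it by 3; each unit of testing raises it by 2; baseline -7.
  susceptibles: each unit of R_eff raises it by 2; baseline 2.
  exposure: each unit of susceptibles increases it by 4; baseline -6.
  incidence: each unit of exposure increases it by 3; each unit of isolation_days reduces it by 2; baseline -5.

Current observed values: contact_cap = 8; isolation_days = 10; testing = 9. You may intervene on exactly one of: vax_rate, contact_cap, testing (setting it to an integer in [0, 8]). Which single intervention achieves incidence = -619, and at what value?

Intervening on vax_rate: with other inputs at their observed values, incidence = -96*vax_rate - 331. Solving for -619 gives vax_rate = 3, within [0, 8].
Intervening on contact_cap: incidence = -264*contact_cap + 533. Reaching -619 requires contact_cap = 48/11, not an integer.
Intervening on testing: incidence = 48*testing - 2011. Reaching -619 requires testing = 29, outside [0, 8].

set vax_rate = 3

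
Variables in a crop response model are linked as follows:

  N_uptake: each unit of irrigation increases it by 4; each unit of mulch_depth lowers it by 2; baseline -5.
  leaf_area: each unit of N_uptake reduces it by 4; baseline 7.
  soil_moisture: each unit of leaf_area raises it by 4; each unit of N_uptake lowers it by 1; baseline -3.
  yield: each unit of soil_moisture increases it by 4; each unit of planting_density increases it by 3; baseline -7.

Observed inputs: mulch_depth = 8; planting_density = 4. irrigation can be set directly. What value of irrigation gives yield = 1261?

irrigation = 1

Substituting into the N_uptake equation gives N_uptake = 4*irrigation - 21.
Substituting into the leaf_area equation gives leaf_area = -16*irrigation + 91.
Substituting into the soil_moisture equation gives soil_moisture = -68*irrigation + 382.
Substituting into the yield equation gives yield = -272*irrigation + 1533.
Solve -272*irrigation + 1533 = 1261: irrigation = (1261 - 1533) / -272 = 1.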